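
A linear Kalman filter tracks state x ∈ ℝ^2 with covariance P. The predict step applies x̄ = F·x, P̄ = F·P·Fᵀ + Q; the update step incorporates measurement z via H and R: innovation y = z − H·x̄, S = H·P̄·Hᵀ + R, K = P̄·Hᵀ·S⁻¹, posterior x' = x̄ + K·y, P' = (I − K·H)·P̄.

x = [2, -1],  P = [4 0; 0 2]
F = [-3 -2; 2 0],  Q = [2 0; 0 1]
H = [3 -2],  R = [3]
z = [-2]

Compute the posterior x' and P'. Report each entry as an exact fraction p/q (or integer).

x' = [256/773, 1184/773]
P' = [962/773 1164/773; 1164/773 1905/773]

x̄ = F·x = [-4, 4]
P̄ = F·P·Fᵀ + Q = [46 -24; -24 17]
y = z − H·x̄ = [18]
S = H·P̄·Hᵀ + R = [773]
K = P̄·Hᵀ·S⁻¹ = [186/773; -106/773]
x' = x̄ + K·y = [256/773, 1184/773]
P' = (I − K·H)·P̄ = [962/773 1164/773; 1164/773 1905/773]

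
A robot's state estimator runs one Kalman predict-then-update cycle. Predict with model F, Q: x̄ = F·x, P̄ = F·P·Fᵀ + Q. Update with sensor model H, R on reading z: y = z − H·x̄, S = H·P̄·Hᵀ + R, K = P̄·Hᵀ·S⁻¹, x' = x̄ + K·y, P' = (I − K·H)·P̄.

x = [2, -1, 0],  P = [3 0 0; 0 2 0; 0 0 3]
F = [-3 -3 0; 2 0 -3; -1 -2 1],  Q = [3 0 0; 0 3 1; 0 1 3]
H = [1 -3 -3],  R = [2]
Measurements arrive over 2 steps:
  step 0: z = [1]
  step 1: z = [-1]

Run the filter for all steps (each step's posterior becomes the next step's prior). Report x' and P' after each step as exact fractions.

step 0: x̄ = F·x = [-3, 4, 0]
step 0: P̄ = F·P·Fᵀ + Q = [48 -18 21; -18 42 -14; 21 -14 17]
step 0: y = z − H·x̄ = [16]
step 0: S = H·P̄·Hᵀ + R = [311]
step 0: K = P̄·Hᵀ·S⁻¹ = [39/311; -102/311; 12/311]
step 0: x' = x̄ + K·y = [-309/311, -388/311, 192/311]
step 0: P' = (I − K·H)·P̄ = [13407/311 -1620/311 6063/311; -1620/311 2658/311 -3130/311; 6063/311 -3130/311 5143/311]
step 1: x̄ = F·x = [2091/311, -1194/311, 1277/311]
step 1: P̄ = F·P·Fᵀ + Q = [116358/311 -44325/311 32790/311; -44325/311 28092/311 -23917/311; 32790/311 -23917/311 24029/311]
step 1: y = z − H·x̄ = [-2153/311]
step 1: S = H·P̄·Hᵀ + R = [224773/311]
step 1: K = P̄·Hᵀ·S⁻¹ = [150963/224773; -56850/224773; 32454/224773]
step 1: x' = x̄ + K·y = [466164/224773, -469392/224773, 698269/224773]
step 1: P' = (I − K·H)·P̄ = [10817715/224773 -4439925/224773 7945188/224773; -4439925/224773 9911256/224773 -11353331/224773; 7945188/224773 -11353331/224773 13980091/224773]

step 0: x' = [-309/311, -388/311, 192/311], P' = [13407/311 -1620/311 6063/311; -1620/311 2658/311 -3130/311; 6063/311 -3130/311 5143/311]
step 1: x' = [466164/224773, -469392/224773, 698269/224773], P' = [10817715/224773 -4439925/224773 7945188/224773; -4439925/224773 9911256/224773 -11353331/224773; 7945188/224773 -11353331/224773 13980091/224773]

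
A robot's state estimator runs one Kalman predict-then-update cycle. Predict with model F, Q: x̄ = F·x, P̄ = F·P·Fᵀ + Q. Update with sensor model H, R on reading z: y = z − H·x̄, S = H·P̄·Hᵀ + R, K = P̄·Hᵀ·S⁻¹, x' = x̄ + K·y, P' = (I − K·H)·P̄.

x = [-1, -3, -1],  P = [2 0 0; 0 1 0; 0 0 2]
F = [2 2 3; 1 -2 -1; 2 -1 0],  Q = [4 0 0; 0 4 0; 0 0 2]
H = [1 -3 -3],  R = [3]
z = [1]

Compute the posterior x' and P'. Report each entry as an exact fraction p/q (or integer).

x' = [-125/16, 3/8, -103/32]
P' = [2703/88 -9/44 1821/176; -9/44 39/22 -147/88; 1821/176 -147/88 1847/352]

x̄ = F·x = [-11, 6, 1]
P̄ = F·P·Fᵀ + Q = [34 -6 6; -6 12 6; 6 6 11]
y = z − H·x̄ = [33]
S = H·P̄·Hᵀ + R = [352]
K = P̄·Hᵀ·S⁻¹ = [17/176; -15/88; -45/352]
x' = x̄ + K·y = [-125/16, 3/8, -103/32]
P' = (I − K·H)·P̄ = [2703/88 -9/44 1821/176; -9/44 39/22 -147/88; 1821/176 -147/88 1847/352]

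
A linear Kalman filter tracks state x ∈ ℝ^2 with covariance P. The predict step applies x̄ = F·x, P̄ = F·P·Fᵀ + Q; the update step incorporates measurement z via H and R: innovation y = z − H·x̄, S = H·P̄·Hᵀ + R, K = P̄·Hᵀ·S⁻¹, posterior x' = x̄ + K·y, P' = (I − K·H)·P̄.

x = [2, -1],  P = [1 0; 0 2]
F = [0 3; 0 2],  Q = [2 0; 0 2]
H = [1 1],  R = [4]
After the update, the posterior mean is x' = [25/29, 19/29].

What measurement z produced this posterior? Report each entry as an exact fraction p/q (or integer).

x̄ = F·x = [-3, -2]
P̄ = F·P·Fᵀ + Q = [20 12; 12 10]
S = H·P̄·Hᵀ + R = [58]
K = P̄·Hᵀ·S⁻¹ = [16/29; 11/29]
x' − x̄ = [112/29, 77/29] = K·y
y = (KᵀK)⁻¹·Kᵀ·(x' − x̄) = [7]
z = y + H·x̄ = [7] + [-5] = [2]

z = [2]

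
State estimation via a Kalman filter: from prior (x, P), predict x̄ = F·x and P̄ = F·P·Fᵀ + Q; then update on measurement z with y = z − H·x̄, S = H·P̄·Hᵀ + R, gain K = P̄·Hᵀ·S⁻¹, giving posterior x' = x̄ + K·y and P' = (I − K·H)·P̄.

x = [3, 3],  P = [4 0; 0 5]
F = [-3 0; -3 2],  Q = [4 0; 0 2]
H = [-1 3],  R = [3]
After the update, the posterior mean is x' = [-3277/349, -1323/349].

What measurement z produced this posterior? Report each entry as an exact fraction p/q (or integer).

x̄ = F·x = [-9, -3]
P̄ = F·P·Fᵀ + Q = [40 36; 36 58]
S = H·P̄·Hᵀ + R = [349]
K = P̄·Hᵀ·S⁻¹ = [68/349; 138/349]
x' − x̄ = [-136/349, -276/349] = K·y
y = (KᵀK)⁻¹·Kᵀ·(x' − x̄) = [-2]
z = y + H·x̄ = [-2] + [0] = [-2]

z = [-2]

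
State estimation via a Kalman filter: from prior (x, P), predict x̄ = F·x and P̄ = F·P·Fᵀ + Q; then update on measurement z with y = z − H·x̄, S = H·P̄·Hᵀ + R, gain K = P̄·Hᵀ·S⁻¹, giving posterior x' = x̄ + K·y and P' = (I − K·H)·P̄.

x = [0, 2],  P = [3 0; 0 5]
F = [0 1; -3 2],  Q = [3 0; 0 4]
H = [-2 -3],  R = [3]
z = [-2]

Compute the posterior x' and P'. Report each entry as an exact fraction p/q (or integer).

x' = [292/307, 17/307]
P' = [1398/307 -909/307; -909/307 1385/614]

x̄ = F·x = [2, 4]
P̄ = F·P·Fᵀ + Q = [8 10; 10 51]
y = z − H·x̄ = [14]
S = H·P̄·Hᵀ + R = [614]
K = P̄·Hᵀ·S⁻¹ = [-23/307; -173/614]
x' = x̄ + K·y = [292/307, 17/307]
P' = (I − K·H)·P̄ = [1398/307 -909/307; -909/307 1385/614]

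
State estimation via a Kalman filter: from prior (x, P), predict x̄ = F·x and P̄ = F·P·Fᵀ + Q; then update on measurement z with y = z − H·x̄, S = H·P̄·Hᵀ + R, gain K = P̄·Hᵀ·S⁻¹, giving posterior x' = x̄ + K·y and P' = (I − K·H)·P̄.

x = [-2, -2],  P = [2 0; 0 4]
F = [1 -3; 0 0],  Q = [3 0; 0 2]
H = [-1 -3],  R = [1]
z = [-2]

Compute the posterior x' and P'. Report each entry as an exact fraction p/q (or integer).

x̄ = F·x = [4, 0]
P̄ = F·P·Fᵀ + Q = [41 0; 0 2]
y = z − H·x̄ = [2]
S = H·P̄·Hᵀ + R = [60]
K = P̄·Hᵀ·S⁻¹ = [-41/60; -1/10]
x' = x̄ + K·y = [79/30, -1/5]
P' = (I − K·H)·P̄ = [779/60 -41/10; -41/10 7/5]

x' = [79/30, -1/5]
P' = [779/60 -41/10; -41/10 7/5]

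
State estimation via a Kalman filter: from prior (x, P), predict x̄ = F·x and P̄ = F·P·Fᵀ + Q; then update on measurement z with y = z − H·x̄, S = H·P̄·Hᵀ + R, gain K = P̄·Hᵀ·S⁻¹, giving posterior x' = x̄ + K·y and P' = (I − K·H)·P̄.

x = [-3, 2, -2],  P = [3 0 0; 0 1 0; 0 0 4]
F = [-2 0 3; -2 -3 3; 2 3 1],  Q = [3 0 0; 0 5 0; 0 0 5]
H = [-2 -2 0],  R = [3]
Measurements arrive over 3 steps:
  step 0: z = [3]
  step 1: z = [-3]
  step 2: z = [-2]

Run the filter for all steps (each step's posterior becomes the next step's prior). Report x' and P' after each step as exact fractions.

step 0: x̄ = F·x = [0, -6, -2]
step 0: P̄ = F·P·Fᵀ + Q = [51 48 0; 48 62 -9; 0 -9 30]
step 0: y = z − H·x̄ = [-9]
step 0: S = H·P̄·Hᵀ + R = [839]
step 0: K = P̄·Hᵀ·S⁻¹ = [-198/839; -220/839; 18/839]
step 0: x' = x̄ + K·y = [1782/839, -3054/839, -1840/839]
step 0: P' = (I − K·H)·P̄ = [3585/839 -3288/839 3564/839; -3288/839 3618/839 -3591/839; 3564/839 -3591/839 24846/839]
step 1: x̄ = F·x = [-9084/839, 78/839, -7438/839]
step 1: P̄ = F·P·Fᵀ + Q = [197703/839 207777/839 61863/839; 207777/839 257125/839 59802/839; 61863/839 59802/839 29197/839]
step 1: y = z − H·x̄ = [-20529/839]
step 1: S = H·P̄·Hᵀ + R = [3484045/839]
step 1: K = P̄·Hᵀ·S⁻¹ = [-162192/696809; -929804/3484045; -48666/696809]
step 1: x' = x̄ + K·y = [-3575892/696809, 23074734/3484045, -4986652/696809]
step 1: P' = (I − K·H)·P̄ = [7425513/696809 -7182225/696809 4339113/696809; -7182225/696809 37305831/3484045 -4266114/696809; 4339113/696809 -4266114/696809 10134487/696809]
step 2: x̄ = F·x = [-7808172/696809, -108265062/3484045, 8532022/3484045]
step 2: P̄ = F·P·Fᵀ + Q = [70933506/696809 64144755/696809 22756185/696809; 64144755/696809 650404859/3484045 57486906/3484045; 22756185/696809 57486906/3484045 80220739/3484045]
step 2: y = z − H·x̄ = [-301579934/3484045]
step 2: S = H·P̄·Hᵀ + R = [6596531891/3484045]
step 2: K = P̄·Hᵀ·S⁻¹ = [-1350782610/6596531891; -1942257268/6596531891; -342535662/6596531891]
step 2: x' = x̄ + K·y = [43005946344/6596531891, -36861784354/6596531891, 45804126398/6596531891]
step 2: P' = (I − K·H)·P̄ = [147805786914/6596531891 -145779612999/6596531891 82624732119/6596531891; -145779612999/6596531891 148692998901/6596531891 -82110928626/6596531891; 82624732119/6596531891 -82110928626/6596531891 118209719849/6596531891]

step 0: x' = [1782/839, -3054/839, -1840/839], P' = [3585/839 -3288/839 3564/839; -3288/839 3618/839 -3591/839; 3564/839 -3591/839 24846/839]
step 1: x' = [-3575892/696809, 23074734/3484045, -4986652/696809], P' = [7425513/696809 -7182225/696809 4339113/696809; -7182225/696809 37305831/3484045 -4266114/696809; 4339113/696809 -4266114/696809 10134487/696809]
step 2: x' = [43005946344/6596531891, -36861784354/6596531891, 45804126398/6596531891], P' = [147805786914/6596531891 -145779612999/6596531891 82624732119/6596531891; -145779612999/6596531891 148692998901/6596531891 -82110928626/6596531891; 82624732119/6596531891 -82110928626/6596531891 118209719849/6596531891]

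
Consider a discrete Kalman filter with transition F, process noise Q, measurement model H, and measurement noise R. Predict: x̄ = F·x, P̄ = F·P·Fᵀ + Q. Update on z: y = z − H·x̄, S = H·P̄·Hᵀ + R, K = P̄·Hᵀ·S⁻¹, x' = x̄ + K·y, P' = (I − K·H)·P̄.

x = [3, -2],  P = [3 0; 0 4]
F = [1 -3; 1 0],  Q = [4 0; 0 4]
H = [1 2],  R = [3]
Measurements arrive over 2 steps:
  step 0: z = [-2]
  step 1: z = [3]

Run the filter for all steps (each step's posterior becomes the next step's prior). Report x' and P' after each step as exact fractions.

step 0: x̄ = F·x = [9, 3]
step 0: P̄ = F·P·Fᵀ + Q = [43 3; 3 7]
step 0: y = z − H·x̄ = [-17]
step 0: S = H·P̄·Hᵀ + R = [86]
step 0: K = P̄·Hᵀ·S⁻¹ = [49/86; 17/86]
step 0: x' = x̄ + K·y = [-59/86, -31/86]
step 0: P' = (I − K·H)·P̄ = [1297/86 -575/86; -575/86 313/86]
step 1: x̄ = F·x = [17/43, -59/86]
step 1: P̄ = F·P·Fᵀ + Q = [3954/43 1511/43; 1511/43 1641/86]
step 1: y = z − H·x̄ = [171/43]
step 1: S = H·P̄·Hᵀ + R = [13409/43]
step 1: K = P̄·Hᵀ·S⁻¹ = [6976/13409; 3152/13409]
step 1: x' = x̄ + K·y = [33043/13409, 6671/26818]
step 1: P' = (I − K·H)·P̄ = [101270/13409 -40171/13409; -40171/13409 49627/26818]

step 0: x' = [-59/86, -31/86], P' = [1297/86 -575/86; -575/86 313/86]
step 1: x' = [33043/13409, 6671/26818], P' = [101270/13409 -40171/13409; -40171/13409 49627/26818]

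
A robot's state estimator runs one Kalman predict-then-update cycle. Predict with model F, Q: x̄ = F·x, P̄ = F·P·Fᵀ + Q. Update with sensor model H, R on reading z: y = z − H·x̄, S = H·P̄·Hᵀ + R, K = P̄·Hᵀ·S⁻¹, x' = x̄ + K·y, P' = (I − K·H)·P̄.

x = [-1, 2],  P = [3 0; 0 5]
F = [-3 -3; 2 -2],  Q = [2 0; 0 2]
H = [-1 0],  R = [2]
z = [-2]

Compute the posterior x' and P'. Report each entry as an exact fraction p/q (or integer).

x̄ = F·x = [-3, -6]
P̄ = F·P·Fᵀ + Q = [74 12; 12 34]
y = z − H·x̄ = [-5]
S = H·P̄·Hᵀ + R = [76]
K = P̄·Hᵀ·S⁻¹ = [-37/38; -3/19]
x' = x̄ + K·y = [71/38, -99/19]
P' = (I − K·H)·P̄ = [37/19 6/19; 6/19 610/19]

x' = [71/38, -99/19]
P' = [37/19 6/19; 6/19 610/19]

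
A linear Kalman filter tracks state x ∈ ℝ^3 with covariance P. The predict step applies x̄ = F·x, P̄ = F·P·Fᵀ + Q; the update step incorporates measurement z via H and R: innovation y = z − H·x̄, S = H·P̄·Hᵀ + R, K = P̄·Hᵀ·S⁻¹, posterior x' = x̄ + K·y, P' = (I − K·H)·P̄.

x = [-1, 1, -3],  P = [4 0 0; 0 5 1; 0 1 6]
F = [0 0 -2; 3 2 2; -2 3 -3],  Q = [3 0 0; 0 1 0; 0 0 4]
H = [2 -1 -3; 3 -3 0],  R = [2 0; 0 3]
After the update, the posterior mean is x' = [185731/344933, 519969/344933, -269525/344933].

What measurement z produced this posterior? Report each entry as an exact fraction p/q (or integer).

z = [2, -3]

x̄ = F·x = [6, -7, 14]
P̄ = F·P·Fᵀ + Q = [27 -28 30; -28 89 -30; 30 -30 101]
S = H·P̄·Hᵀ + R = [680 141; 141 1551]
K = P̄·Hᵀ·S⁻¹ = [-253/7339 37776/344933; -254/7339 -76975/344933; -2523/7339 50811/344933]
x' − x̄ = [-1883867/344933, 2934500/344933, -5098587/344933] = K·y
y = (KᵀK)⁻¹·Kᵀ·(x' − x̄) = [25, -42]
z = y + H·x̄ = [25, -42] + [-23, 39] = [2, -3]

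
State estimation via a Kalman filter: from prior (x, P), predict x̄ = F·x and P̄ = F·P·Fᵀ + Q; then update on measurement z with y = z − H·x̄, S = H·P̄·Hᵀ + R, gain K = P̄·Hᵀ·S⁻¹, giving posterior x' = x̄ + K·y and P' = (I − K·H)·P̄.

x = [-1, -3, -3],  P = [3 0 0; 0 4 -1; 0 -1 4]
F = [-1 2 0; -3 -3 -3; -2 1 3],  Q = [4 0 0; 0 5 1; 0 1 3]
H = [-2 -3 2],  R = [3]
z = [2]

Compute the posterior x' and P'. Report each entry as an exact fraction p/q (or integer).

x̄ = F·x = [-5, 21, -10]
P̄ = F·P·Fᵀ + Q = [23 -9 8; -9 86 -17; 8 -17 49]
y = z − H·x̄ = [75]
S = H·P̄·Hᵀ + R = [1097]
K = P̄·Hᵀ·S⁻¹ = [-3/1097; -274/1097; 133/1097]
x' = x̄ + K·y = [-5710/1097, 2487/1097, -995/1097]
P' = (I − K·H)·P̄ = [25222/1097 -10695/1097 9175/1097; -10695/1097 19266/1097 17793/1097; 9175/1097 17793/1097 36064/1097]

x' = [-5710/1097, 2487/1097, -995/1097]
P' = [25222/1097 -10695/1097 9175/1097; -10695/1097 19266/1097 17793/1097; 9175/1097 17793/1097 36064/1097]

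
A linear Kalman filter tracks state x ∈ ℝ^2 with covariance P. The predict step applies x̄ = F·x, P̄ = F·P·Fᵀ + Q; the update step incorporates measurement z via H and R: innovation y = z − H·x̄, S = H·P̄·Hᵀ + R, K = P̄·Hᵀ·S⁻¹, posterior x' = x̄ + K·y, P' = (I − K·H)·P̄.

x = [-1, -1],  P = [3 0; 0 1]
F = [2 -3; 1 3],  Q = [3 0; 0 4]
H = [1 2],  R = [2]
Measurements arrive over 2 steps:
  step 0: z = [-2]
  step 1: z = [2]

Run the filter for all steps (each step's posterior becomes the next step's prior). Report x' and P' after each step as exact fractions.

step 0: x' = [28/13, -167/78], P' = [258/13 -126/13; -126/13 407/78]
step 1: x' = [2786/265, -3383/795], P' = [66222/1325 -31612/1325; -31612/1325 47131/3975]

step 0: x̄ = F·x = [1, -4]
step 0: P̄ = F·P·Fᵀ + Q = [24 -3; -3 16]
step 0: y = z − H·x̄ = [5]
step 0: S = H·P̄·Hᵀ + R = [78]
step 0: K = P̄·Hᵀ·S⁻¹ = [3/13; 29/78]
step 0: x' = x̄ + K·y = [28/13, -167/78]
step 0: P' = (I − K·H)·P̄ = [258/13 -126/13; -126/13 407/78]
step 1: x̄ = F·x = [279/26, -111/26]
step 1: P̄ = F·P·Fᵀ + Q = [6387/26 -945/26; -945/26 329/26]
step 1: y = z − H·x̄ = [-5/26]
step 1: S = H·P̄·Hᵀ + R = [3975/26]
step 1: K = P̄·Hᵀ·S⁻¹ = [1499/1325; -287/3975]
step 1: x' = x̄ + K·y = [2786/265, -3383/795]
step 1: P' = (I − K·H)·P̄ = [66222/1325 -31612/1325; -31612/1325 47131/3975]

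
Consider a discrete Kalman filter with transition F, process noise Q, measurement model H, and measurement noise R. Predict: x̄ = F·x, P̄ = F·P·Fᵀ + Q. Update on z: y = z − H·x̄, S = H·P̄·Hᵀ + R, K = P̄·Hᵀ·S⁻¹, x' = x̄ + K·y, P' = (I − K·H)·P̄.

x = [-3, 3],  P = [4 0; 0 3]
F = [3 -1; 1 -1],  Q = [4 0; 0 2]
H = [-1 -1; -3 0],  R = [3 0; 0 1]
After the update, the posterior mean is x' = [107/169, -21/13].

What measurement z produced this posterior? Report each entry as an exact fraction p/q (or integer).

z = [1, -2]

x̄ = F·x = [-12, -6]
P̄ = F·P·Fᵀ + Q = [43 15; 15 9]
S = H·P̄·Hᵀ + R = [85 174; 174 388]
K = P̄·Hᵀ·S⁻¹ = [-29/1352 -873/2704; -57/104 27/208]
x' − x̄ = [2135/169, 57/13] = K·y
y = (KᵀK)⁻¹·Kᵀ·(x' − x̄) = [-17, -38]
z = y + H·x̄ = [-17, -38] + [18, 36] = [1, -2]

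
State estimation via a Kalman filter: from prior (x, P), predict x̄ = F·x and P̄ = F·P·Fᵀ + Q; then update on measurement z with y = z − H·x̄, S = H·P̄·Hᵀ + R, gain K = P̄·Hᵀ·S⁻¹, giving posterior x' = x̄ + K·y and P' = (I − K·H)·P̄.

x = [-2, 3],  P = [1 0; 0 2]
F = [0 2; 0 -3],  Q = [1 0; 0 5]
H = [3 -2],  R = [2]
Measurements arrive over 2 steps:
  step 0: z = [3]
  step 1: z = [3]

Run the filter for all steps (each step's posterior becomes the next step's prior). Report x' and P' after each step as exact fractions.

step 0: x' = [21/29, -15/29], P' = [270/319 354/319; 354/319 613/319]
step 1: x' = [42717/98161, -80229/98161], P' = [83030/98161 108876/98161; 108876/98161 188572/98161]

step 0: x̄ = F·x = [6, -9]
step 0: P̄ = F·P·Fᵀ + Q = [9 -12; -12 23]
step 0: y = z − H·x̄ = [-33]
step 0: S = H·P̄·Hᵀ + R = [319]
step 0: K = P̄·Hᵀ·S⁻¹ = [51/319; -82/319]
step 0: x' = x̄ + K·y = [21/29, -15/29]
step 0: P' = (I − K·H)·P̄ = [270/319 354/319; 354/319 613/319]
step 1: x̄ = F·x = [-30/29, 45/29]
step 1: P̄ = F·P·Fᵀ + Q = [2771/319 -3678/319; -3678/319 7112/319]
step 1: y = z − H·x̄ = [267/29]
step 1: S = H·P̄·Hᵀ + R = [98161/319]
step 1: K = P̄·Hᵀ·S⁻¹ = [15669/98161; -25258/98161]
step 1: x' = x̄ + K·y = [42717/98161, -80229/98161]
step 1: P' = (I − K·H)·P̄ = [83030/98161 108876/98161; 108876/98161 188572/98161]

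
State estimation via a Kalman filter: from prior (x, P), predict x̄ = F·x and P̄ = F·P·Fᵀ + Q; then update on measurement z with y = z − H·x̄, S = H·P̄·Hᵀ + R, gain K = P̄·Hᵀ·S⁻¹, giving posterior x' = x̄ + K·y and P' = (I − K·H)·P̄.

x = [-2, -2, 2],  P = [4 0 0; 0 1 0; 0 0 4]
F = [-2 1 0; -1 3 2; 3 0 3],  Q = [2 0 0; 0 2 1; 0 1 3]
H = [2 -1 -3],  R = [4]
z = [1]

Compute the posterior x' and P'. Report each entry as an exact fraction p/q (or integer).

x̄ = F·x = [2, 0, 0]
P̄ = F·P·Fᵀ + Q = [19 11 -24; 11 31 13; -24 13 75]
y = z − H·x̄ = [-3]
S = H·P̄·Hᵀ + R = [1108]
K = P̄·Hᵀ·S⁻¹ = [99/1108; -12/277; -143/554]
x' = x̄ + K·y = [1919/1108, 36/277, 429/554]
P' = (I − K·H)·P̄ = [11251/1108 4235/277 861/554; 4235/277 8011/277 169/277; 861/554 169/277 326/277]

x' = [1919/1108, 36/277, 429/554]
P' = [11251/1108 4235/277 861/554; 4235/277 8011/277 169/277; 861/554 169/277 326/277]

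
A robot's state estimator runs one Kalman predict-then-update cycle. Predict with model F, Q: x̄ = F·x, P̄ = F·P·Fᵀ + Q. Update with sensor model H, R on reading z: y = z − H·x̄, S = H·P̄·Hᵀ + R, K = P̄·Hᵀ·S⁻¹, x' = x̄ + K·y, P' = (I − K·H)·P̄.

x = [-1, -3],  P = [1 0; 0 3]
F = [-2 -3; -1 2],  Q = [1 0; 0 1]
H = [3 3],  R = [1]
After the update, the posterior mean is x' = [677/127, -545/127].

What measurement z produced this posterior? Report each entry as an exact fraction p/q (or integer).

x̄ = F·x = [11, -5]
P̄ = F·P·Fᵀ + Q = [32 -16; -16 14]
S = H·P̄·Hᵀ + R = [127]
K = P̄·Hᵀ·S⁻¹ = [48/127; -6/127]
x' − x̄ = [-720/127, 90/127] = K·y
y = (KᵀK)⁻¹·Kᵀ·(x' − x̄) = [-15]
z = y + H·x̄ = [-15] + [18] = [3]

z = [3]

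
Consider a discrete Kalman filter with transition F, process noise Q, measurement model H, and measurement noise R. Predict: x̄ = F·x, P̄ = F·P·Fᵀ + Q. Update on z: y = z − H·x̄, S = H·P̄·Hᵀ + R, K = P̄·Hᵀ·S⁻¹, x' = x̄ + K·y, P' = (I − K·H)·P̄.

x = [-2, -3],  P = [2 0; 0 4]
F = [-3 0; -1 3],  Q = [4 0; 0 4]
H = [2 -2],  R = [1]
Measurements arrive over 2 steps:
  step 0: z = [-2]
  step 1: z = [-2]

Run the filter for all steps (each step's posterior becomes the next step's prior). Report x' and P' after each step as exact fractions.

step 0: x' = [358/209, 553/209], P' = [3574/209 3558/209; 3558/209 3594/209]
step 1: x' = [19962/19171, 39247/19171], P' = [56942/19171 54084/19171; 54084/19171 56016/19171]

step 0: x̄ = F·x = [6, -7]
step 0: P̄ = F·P·Fᵀ + Q = [22 6; 6 42]
step 0: y = z − H·x̄ = [-28]
step 0: S = H·P̄·Hᵀ + R = [209]
step 0: K = P̄·Hᵀ·S⁻¹ = [32/209; -72/209]
step 0: x' = x̄ + K·y = [358/209, 553/209]
step 0: P' = (I − K·H)·P̄ = [3574/209 3558/209; 3558/209 3594/209]
step 1: x̄ = F·x = [-1074/209, 1301/209]
step 1: P̄ = F·P·Fᵀ + Q = [33002/209 -21300/209; -21300/209 15408/209]
step 1: y = z − H·x̄ = [228/11]
step 1: S = H·P̄·Hᵀ + R = [19171/11]
step 1: K = P̄·Hᵀ·S⁻¹ = [5716/19171; -3864/19171]
step 1: x' = x̄ + K·y = [19962/19171, 39247/19171]
step 1: P' = (I − K·H)·P̄ = [56942/19171 54084/19171; 54084/19171 56016/19171]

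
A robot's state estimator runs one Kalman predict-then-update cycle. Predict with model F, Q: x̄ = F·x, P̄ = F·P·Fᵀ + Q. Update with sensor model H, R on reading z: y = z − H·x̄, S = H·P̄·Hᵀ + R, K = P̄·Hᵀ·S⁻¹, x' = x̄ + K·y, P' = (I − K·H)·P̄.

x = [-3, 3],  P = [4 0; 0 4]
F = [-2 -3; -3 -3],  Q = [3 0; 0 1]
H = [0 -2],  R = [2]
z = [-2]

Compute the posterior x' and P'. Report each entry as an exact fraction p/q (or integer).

x' = [-107/49, 146/147]
P' = [295/49 20/49; 20/49 73/147]

x̄ = F·x = [-3, 0]
P̄ = F·P·Fᵀ + Q = [55 60; 60 73]
y = z − H·x̄ = [-2]
S = H·P̄·Hᵀ + R = [294]
K = P̄·Hᵀ·S⁻¹ = [-20/49; -73/147]
x' = x̄ + K·y = [-107/49, 146/147]
P' = (I − K·H)·P̄ = [295/49 20/49; 20/49 73/147]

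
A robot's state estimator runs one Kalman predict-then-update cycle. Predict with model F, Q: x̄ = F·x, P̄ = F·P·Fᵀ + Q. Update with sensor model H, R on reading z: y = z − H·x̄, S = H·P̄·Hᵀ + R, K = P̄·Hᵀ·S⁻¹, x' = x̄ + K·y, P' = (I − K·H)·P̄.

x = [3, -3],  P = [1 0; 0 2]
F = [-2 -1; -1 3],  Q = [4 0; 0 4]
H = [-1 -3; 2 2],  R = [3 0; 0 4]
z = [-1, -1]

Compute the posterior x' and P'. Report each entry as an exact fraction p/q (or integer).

x' = [-74/49, 71/98]
P' = [2598/1127 -1296/1127; -1296/1127 925/1127]

x̄ = F·x = [-3, -12]
P̄ = F·P·Fᵀ + Q = [10 -4; -4 23]
y = z − H·x̄ = [-40, 29]
S = H·P̄·Hᵀ + R = [196 -126; -126 104]
K = P̄·Hᵀ·S⁻¹ = [430/1127 93/161; -493/1127 -53/322]
x' = x̄ + K·y = [-74/49, 71/98]
P' = (I − K·H)·P̄ = [2598/1127 -1296/1127; -1296/1127 925/1127]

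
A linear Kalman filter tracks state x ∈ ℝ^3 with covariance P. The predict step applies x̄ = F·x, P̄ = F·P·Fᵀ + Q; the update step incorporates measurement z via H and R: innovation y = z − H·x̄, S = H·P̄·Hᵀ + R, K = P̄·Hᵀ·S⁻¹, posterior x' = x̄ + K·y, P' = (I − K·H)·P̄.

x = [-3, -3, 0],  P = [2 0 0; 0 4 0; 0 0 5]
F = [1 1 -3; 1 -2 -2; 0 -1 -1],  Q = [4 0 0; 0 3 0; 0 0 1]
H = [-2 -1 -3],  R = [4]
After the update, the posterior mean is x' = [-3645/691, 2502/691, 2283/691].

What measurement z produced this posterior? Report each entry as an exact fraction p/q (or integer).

x̄ = F·x = [-6, 3, 3]
P̄ = F·P·Fᵀ + Q = [55 24 11; 24 41 18; 11 18 10]
S = H·P̄·Hᵀ + R = [691]
K = P̄·Hᵀ·S⁻¹ = [-167/691; -143/691; -70/691]
x' − x̄ = [501/691, 429/691, 210/691] = K·y
y = (KᵀK)⁻¹·Kᵀ·(x' − x̄) = [-3]
z = y + H·x̄ = [-3] + [0] = [-3]

z = [-3]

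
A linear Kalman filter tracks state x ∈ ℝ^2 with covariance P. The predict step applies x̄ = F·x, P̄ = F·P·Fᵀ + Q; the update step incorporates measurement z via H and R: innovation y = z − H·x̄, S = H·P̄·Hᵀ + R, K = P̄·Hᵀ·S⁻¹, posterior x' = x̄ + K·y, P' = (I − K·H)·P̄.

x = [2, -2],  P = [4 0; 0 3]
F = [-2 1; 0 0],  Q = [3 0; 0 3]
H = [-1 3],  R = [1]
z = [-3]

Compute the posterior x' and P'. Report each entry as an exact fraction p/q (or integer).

x' = [-51/25, -81/50]
P' = [308/25 99/25; 99/25 69/50]

x̄ = F·x = [-6, 0]
P̄ = F·P·Fᵀ + Q = [22 0; 0 3]
y = z − H·x̄ = [-9]
S = H·P̄·Hᵀ + R = [50]
K = P̄·Hᵀ·S⁻¹ = [-11/25; 9/50]
x' = x̄ + K·y = [-51/25, -81/50]
P' = (I − K·H)·P̄ = [308/25 99/25; 99/25 69/50]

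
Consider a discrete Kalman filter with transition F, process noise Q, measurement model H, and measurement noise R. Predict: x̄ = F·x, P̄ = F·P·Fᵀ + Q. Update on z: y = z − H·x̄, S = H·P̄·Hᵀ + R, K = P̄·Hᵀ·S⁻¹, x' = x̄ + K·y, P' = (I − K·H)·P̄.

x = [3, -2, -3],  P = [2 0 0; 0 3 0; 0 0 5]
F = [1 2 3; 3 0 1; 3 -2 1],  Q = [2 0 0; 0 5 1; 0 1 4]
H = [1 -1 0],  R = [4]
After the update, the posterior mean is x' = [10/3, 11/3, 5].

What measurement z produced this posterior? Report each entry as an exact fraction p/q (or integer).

z = [1]

x̄ = F·x = [-10, 6, 10]
P̄ = F·P·Fᵀ + Q = [61 21 9; 21 28 24; 9 24 39]
S = H·P̄·Hᵀ + R = [51]
K = P̄·Hᵀ·S⁻¹ = [40/51; -7/51; -5/17]
x' − x̄ = [40/3, -7/3, -5] = K·y
y = (KᵀK)⁻¹·Kᵀ·(x' − x̄) = [17]
z = y + H·x̄ = [17] + [-16] = [1]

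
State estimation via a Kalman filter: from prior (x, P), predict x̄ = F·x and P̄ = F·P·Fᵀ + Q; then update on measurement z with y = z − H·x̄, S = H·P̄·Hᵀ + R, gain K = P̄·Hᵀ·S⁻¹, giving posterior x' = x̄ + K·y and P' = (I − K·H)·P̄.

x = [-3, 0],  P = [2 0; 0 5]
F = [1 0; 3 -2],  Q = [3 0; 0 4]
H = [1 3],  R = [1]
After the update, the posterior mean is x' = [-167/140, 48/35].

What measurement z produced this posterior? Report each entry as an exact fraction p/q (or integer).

z = [3]

x̄ = F·x = [-3, -9]
P̄ = F·P·Fᵀ + Q = [5 6; 6 42]
S = H·P̄·Hᵀ + R = [420]
K = P̄·Hᵀ·S⁻¹ = [23/420; 11/35]
x' − x̄ = [253/140, 363/35] = K·y
y = (KᵀK)⁻¹·Kᵀ·(x' − x̄) = [33]
z = y + H·x̄ = [33] + [-30] = [3]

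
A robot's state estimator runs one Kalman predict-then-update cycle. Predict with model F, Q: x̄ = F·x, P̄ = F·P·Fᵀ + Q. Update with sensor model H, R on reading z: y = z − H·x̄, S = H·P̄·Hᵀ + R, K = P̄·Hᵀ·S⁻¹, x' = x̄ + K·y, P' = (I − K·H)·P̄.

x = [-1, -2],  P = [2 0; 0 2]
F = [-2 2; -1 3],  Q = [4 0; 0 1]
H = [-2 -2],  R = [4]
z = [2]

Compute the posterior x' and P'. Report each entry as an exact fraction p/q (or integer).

x' = [34/37, -2]
P' = [92/37 -2; -2 5/2]

x̄ = F·x = [-2, -5]
P̄ = F·P·Fᵀ + Q = [20 16; 16 21]
y = z − H·x̄ = [-12]
S = H·P̄·Hᵀ + R = [296]
K = P̄·Hᵀ·S⁻¹ = [-9/37; -1/4]
x' = x̄ + K·y = [34/37, -2]
P' = (I − K·H)·P̄ = [92/37 -2; -2 5/2]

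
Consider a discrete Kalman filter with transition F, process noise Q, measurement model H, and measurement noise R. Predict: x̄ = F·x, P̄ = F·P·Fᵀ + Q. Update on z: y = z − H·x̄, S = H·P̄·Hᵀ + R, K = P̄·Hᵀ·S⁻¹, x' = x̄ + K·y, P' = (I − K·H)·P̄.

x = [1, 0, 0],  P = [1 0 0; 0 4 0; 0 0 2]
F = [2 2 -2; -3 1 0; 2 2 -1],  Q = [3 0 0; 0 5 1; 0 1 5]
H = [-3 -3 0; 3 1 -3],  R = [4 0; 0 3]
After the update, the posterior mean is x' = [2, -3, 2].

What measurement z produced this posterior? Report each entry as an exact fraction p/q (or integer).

x̄ = F·x = [2, -3, 2]
P̄ = F·P·Fᵀ + Q = [31 2 24; 2 18 3; 24 3 27]
S = H·P̄·Hᵀ + R = [481 -114; -114 105]
K = P̄·Hᵀ·S⁻¹ = [-2591/12503 -223/37509; -1530/12503 125/12503; -3063/12503 -4040/12503]
x' − x̄ = [0, 0, 0] = K·y
y = (KᵀK)⁻¹·Kᵀ·(x' − x̄) = [0, 0]
z = y + H·x̄ = [0, 0] + [3, -3] = [3, -3]

z = [3, -3]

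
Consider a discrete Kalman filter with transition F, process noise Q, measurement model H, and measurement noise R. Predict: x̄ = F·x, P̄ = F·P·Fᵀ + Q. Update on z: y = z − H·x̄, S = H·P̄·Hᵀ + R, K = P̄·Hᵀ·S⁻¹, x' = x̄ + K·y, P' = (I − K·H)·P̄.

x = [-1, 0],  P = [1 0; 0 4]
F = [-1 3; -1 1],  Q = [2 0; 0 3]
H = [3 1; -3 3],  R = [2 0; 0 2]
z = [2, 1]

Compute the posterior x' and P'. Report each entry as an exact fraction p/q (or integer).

x̄ = F·x = [1, 1]
P̄ = F·P·Fᵀ + Q = [39 13; 13 8]
y = z − H·x̄ = [-2, 1]
S = H·P̄·Hᵀ + R = [439 -249; -249 191]
K = P̄·Hᵀ·S⁻¹ = [676/2731 -234/2731; 2621/10924 2559/10924]
x' = x̄ + K·y = [1145/2731, 8241/10924]
P' = (I − K·H)·P̄ = [377/2731 221/2731; 221/2731 1295/5462]

x' = [1145/2731, 8241/10924]
P' = [377/2731 221/2731; 221/2731 1295/5462]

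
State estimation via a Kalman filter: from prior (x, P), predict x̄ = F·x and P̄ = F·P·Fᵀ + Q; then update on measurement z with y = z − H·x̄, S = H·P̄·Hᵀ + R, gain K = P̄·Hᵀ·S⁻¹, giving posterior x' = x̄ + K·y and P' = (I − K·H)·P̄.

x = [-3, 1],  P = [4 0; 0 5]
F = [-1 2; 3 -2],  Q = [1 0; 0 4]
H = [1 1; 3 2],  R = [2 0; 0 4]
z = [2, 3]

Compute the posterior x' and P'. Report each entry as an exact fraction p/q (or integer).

x' = [79/73, 1/73]
P' = [2956/365 -3936/365; -3936/365 5476/365]

x̄ = F·x = [5, -11]
P̄ = F·P·Fᵀ + Q = [25 -32; -32 60]
y = z − H·x̄ = [8, 10]
S = H·P̄·Hᵀ + R = [23 35; 35 85]
K = P̄·Hᵀ·S⁻¹ = [-98/73 249/365; 154/73 -214/365]
x' = x̄ + K·y = [79/73, 1/73]
P' = (I − K·H)·P̄ = [2956/365 -3936/365; -3936/365 5476/365]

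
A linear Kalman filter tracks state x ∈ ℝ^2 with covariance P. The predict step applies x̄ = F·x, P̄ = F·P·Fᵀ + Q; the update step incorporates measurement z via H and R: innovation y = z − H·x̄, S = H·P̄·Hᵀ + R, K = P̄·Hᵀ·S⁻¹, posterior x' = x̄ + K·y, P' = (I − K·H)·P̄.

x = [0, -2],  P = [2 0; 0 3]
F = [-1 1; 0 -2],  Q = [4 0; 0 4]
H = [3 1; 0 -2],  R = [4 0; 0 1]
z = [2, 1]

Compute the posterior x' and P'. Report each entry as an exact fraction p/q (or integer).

x̄ = F·x = [-2, 4]
P̄ = F·P·Fᵀ + Q = [9 -6; -6 16]
y = z − H·x̄ = [4, 9]
S = H·P̄·Hᵀ + R = [65 4; 4 65]
K = P̄·Hᵀ·S⁻¹ = [439/1403 232/1403; -2/4209 -2072/4209]
x' = x̄ + K·y = [1038/1403, -1820/4209]
P' = (I − K·H)·P̄ = [624/1403 -116/1403; -116/1403 1036/4209]

x' = [1038/1403, -1820/4209]
P' = [624/1403 -116/1403; -116/1403 1036/4209]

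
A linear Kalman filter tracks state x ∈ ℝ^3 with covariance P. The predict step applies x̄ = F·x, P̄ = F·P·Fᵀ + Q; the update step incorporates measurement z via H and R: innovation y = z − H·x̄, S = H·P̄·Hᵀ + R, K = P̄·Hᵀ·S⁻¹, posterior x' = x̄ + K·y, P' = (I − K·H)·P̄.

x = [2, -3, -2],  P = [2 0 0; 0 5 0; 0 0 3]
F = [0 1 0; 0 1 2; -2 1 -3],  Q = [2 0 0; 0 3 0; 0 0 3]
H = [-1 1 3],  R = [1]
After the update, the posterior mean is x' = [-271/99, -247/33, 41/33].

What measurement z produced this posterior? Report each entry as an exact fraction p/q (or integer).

x̄ = F·x = [-3, -7, -1]
P̄ = F·P·Fᵀ + Q = [7 5 5; 5 20 -13; 5 -13 43]
S = H·P̄·Hᵀ + R = [297]
K = P̄·Hᵀ·S⁻¹ = [13/297; -8/99; 37/99]
x' − x̄ = [26/99, -16/33, 74/33] = K·y
y = (KᵀK)⁻¹·Kᵀ·(x' − x̄) = [6]
z = y + H·x̄ = [6] + [-7] = [-1]

z = [-1]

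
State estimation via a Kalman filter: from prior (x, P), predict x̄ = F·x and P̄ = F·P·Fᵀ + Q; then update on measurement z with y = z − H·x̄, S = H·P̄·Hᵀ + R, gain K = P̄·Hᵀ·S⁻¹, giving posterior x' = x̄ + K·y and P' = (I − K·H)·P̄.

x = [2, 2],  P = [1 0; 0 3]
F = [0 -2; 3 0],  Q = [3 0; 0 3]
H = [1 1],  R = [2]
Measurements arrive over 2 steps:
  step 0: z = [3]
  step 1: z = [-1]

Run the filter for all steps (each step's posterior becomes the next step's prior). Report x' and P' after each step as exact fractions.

step 0: x' = [-101/29, 186/29], P' = [210/29 -180/29; -180/29 204/29]
step 1: x' = [-10611/2549, 7416/2549], P' = [23145/5098 -19179/5098; -19179/5098 25293/5098]

step 0: x̄ = F·x = [-4, 6]
step 0: P̄ = F·P·Fᵀ + Q = [15 0; 0 12]
step 0: y = z − H·x̄ = [1]
step 0: S = H·P̄·Hᵀ + R = [29]
step 0: K = P̄·Hᵀ·S⁻¹ = [15/29; 12/29]
step 0: x' = x̄ + K·y = [-101/29, 186/29]
step 0: P' = (I − K·H)·P̄ = [210/29 -180/29; -180/29 204/29]
step 1: x̄ = F·x = [-372/29, -303/29]
step 1: P̄ = F·P·Fᵀ + Q = [903/29 1080/29; 1080/29 1977/29]
step 1: y = z − H·x̄ = [646/29]
step 1: S = H·P̄·Hᵀ + R = [5098/29]
step 1: K = P̄·Hᵀ·S⁻¹ = [1983/5098; 3057/5098]
step 1: x' = x̄ + K·y = [-10611/2549, 7416/2549]
step 1: P' = (I − K·H)·P̄ = [23145/5098 -19179/5098; -19179/5098 25293/5098]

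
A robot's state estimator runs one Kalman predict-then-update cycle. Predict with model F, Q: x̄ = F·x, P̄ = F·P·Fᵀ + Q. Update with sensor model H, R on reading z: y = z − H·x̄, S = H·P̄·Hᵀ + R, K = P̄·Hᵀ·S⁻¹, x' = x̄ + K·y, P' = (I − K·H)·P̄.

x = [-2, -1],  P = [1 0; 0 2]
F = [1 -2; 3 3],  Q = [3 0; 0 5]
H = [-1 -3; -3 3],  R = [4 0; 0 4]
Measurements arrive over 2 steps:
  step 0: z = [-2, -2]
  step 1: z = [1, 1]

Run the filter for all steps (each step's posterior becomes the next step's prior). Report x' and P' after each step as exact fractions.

step 0: x' = [4449/5858, 981/5858], P' = [2751/5858 891/5858; 891/5858 1579/5858]
step 1: x' = [-11012/31521, -736/10507], P' = [3011609/6840057 326899/2280019; 326899/2280019 605357/2280019]

step 0: x̄ = F·x = [0, -9]
step 0: P̄ = F·P·Fᵀ + Q = [12 -9; -9 32]
step 0: y = z − H·x̄ = [-29, 25]
step 0: S = H·P̄·Hᵀ + R = [250 -306; -306 562]
step 0: K = P̄·Hᵀ·S⁻¹ = [-678/2929 -1395/5858; -1407/5858 258/2929]
step 0: x' = x̄ + K·y = [4449/5858, 981/5858]
step 0: P' = (I − K·H)·P̄ = [2751/5858 891/5858; 891/5858 1579/5858]
step 1: x̄ = F·x = [2487/5858, 8145/2929]
step 1: P̄ = F·P·Fᵀ + Q = [23077/5858 -1947/2929; -1947/2929 42149/2929]
step 1: y = z − H·x̄ = [57215/5858, -35551/5858]
step 1: S = H·P̄·Hᵀ + R = [781827/5858 -712815/5858; -712815/5858 1059899/5858]
step 1: K = P̄·Hᵀ·S⁻¹ = [-1488425/6840057 -507728/2280019; -1071485/4560038 417687/4560038]
step 1: x' = x̄ + K·y = [-11012/31521, -736/10507]
step 1: P' = (I − K·H)·P̄ = [3011609/6840057 326899/2280019; 326899/2280019 605357/2280019]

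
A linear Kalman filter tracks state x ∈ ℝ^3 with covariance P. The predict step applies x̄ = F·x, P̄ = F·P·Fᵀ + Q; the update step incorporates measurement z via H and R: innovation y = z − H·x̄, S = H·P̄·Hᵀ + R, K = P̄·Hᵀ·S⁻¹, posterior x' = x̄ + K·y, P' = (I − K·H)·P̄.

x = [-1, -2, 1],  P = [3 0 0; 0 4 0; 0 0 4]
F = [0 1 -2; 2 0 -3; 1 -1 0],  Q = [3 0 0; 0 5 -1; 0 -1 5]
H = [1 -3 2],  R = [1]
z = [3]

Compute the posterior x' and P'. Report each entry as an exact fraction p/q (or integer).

x̄ = F·x = [-4, -5, 1]
P̄ = F·P·Fᵀ + Q = [23 24 -4; 24 53 5; -4 5 12]
y = z − H·x̄ = [-10]
S = H·P̄·Hᵀ + R = [329]
K = P̄·Hᵀ·S⁻¹ = [-57/329; -125/329; 5/329]
x' = x̄ + K·y = [-746/329, -395/329, 279/329]
P' = (I − K·H)·P̄ = [4318/329 771/329 -1031/329; 771/329 1812/329 2270/329; -1031/329 2270/329 3923/329]

x' = [-746/329, -395/329, 279/329]
P' = [4318/329 771/329 -1031/329; 771/329 1812/329 2270/329; -1031/329 2270/329 3923/329]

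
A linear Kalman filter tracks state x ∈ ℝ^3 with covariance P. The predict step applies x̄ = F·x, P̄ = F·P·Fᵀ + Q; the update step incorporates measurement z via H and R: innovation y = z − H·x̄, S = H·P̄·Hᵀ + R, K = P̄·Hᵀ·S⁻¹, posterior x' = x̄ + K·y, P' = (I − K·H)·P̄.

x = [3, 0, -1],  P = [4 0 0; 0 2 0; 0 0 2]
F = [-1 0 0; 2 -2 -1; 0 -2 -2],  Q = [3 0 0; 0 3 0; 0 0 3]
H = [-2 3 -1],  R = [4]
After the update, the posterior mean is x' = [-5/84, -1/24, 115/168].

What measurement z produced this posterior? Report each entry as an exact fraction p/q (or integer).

x̄ = F·x = [-3, 7, 2]
P̄ = F·P·Fᵀ + Q = [7 -8 0; -8 29 12; 0 12 19]
S = H·P̄·Hᵀ + R = [336]
K = P̄·Hᵀ·S⁻¹ = [-19/168; 13/48; 17/336]
x' − x̄ = [247/84, -169/24, -221/168] = K·y
y = (KᵀK)⁻¹·Kᵀ·(x' − x̄) = [-26]
z = y + H·x̄ = [-26] + [25] = [-1]

z = [-1]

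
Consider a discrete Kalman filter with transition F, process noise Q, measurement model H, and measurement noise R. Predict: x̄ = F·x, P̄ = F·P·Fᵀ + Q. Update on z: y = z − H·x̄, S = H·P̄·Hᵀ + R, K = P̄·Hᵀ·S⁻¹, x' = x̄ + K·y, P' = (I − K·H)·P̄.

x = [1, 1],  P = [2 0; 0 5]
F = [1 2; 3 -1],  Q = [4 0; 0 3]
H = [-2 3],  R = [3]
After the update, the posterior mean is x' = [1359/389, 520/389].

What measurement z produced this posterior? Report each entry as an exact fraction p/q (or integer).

x̄ = F·x = [3, 2]
P̄ = F·P·Fᵀ + Q = [26 -4; -4 26]
S = H·P̄·Hᵀ + R = [389]
K = P̄·Hᵀ·S⁻¹ = [-64/389; 86/389]
x' − x̄ = [192/389, -258/389] = K·y
y = (KᵀK)⁻¹·Kᵀ·(x' − x̄) = [-3]
z = y + H·x̄ = [-3] + [0] = [-3]

z = [-3]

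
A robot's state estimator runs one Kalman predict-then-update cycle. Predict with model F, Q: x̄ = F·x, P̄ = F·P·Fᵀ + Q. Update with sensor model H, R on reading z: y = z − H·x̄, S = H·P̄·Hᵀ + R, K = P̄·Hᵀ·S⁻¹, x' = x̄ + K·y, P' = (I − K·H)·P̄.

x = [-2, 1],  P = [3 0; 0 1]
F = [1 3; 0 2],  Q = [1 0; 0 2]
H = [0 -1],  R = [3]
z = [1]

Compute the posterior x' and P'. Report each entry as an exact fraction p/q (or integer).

x' = [-1, 0]
P' = [9 2; 2 2]

x̄ = F·x = [1, 2]
P̄ = F·P·Fᵀ + Q = [13 6; 6 6]
y = z − H·x̄ = [3]
S = H·P̄·Hᵀ + R = [9]
K = P̄·Hᵀ·S⁻¹ = [-2/3; -2/3]
x' = x̄ + K·y = [-1, 0]
P' = (I − K·H)·P̄ = [9 2; 2 2]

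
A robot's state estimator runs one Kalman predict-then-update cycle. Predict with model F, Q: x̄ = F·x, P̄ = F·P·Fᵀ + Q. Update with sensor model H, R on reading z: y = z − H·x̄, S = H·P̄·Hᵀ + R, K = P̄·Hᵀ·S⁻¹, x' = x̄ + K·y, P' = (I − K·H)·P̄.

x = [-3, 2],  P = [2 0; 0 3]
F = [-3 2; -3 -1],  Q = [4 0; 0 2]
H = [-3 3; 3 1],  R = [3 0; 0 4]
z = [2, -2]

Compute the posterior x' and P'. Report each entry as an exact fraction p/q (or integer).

x' = [-1149/2095, 731/6285]
P' = [562/2095 386/2095; 386/2095 2698/6285]

x̄ = F·x = [13, 7]
P̄ = F·P·Fᵀ + Q = [34 12; 12 23]
y = z − H·x̄ = [20, -48]
S = H·P̄·Hᵀ + R = [300 -165; -165 405]
K = P̄·Hᵀ·S⁻¹ = [-176/2095 518/2095; 308/1257 1543/6285]
x' = x̄ + K·y = [-1149/2095, 731/6285]
P' = (I − K·H)·P̄ = [562/2095 386/2095; 386/2095 2698/6285]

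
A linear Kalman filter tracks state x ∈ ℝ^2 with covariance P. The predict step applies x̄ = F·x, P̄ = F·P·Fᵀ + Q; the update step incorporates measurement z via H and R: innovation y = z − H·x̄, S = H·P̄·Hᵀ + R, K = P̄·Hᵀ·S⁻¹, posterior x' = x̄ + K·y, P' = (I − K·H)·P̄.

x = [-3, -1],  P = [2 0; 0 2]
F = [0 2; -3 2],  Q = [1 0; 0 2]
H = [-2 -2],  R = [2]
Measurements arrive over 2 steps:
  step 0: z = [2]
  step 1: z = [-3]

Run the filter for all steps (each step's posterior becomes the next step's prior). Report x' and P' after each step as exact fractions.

step 0: x̄ = F·x = [-2, 7]
step 0: P̄ = F·P·Fᵀ + Q = [9 8; 8 28]
step 0: y = z − H·x̄ = [12]
step 0: S = H·P̄·Hᵀ + R = [214]
step 0: K = P̄·Hᵀ·S⁻¹ = [-17/107; -36/107]
step 0: x' = x̄ + K·y = [-418/107, 317/107]
step 0: P' = (I − K·H)·P̄ = [385/107 -368/107; -368/107 404/107]
step 1: x̄ = F·x = [634/107, 1888/107]
step 1: P̄ = F·P·Fᵀ + Q = [1723/107 3824/107; 3824/107 9711/107]
step 1: y = z − H·x̄ = [4723/107]
step 1: S = H·P̄·Hᵀ + R = [76542/107]
step 1: K = P̄·Hᵀ·S⁻¹ = [-1849/12757; -13535/38271]
step 1: x' = x̄ + K·y = [-6027/12757, 77849/38271]
step 1: P' = (I − K·H)·P̄ = [13715/12757 -11866/12757; -11866/12757 49133/38271]

step 0: x' = [-418/107, 317/107], P' = [385/107 -368/107; -368/107 404/107]
step 1: x' = [-6027/12757, 77849/38271], P' = [13715/12757 -11866/12757; -11866/12757 49133/38271]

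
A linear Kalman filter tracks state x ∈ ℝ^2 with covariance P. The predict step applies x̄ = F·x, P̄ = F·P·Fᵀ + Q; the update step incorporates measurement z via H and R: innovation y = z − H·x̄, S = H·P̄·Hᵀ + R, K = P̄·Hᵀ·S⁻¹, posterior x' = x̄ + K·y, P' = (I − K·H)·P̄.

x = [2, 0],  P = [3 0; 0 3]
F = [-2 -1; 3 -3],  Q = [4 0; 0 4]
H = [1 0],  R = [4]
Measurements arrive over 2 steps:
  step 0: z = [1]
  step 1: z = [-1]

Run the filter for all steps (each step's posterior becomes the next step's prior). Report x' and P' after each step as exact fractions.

step 0: x' = [3/23, 93/23], P' = [76/23 -36/23; -36/23 1253/23]
step 1: x' = [-1901/1597, -8190/1597], P' = [6020/1597 12780/1597; 12780/1597 438064/1597]

step 0: x̄ = F·x = [-4, 6]
step 0: P̄ = F·P·Fᵀ + Q = [19 -9; -9 58]
step 0: y = z − H·x̄ = [5]
step 0: S = H·P̄·Hᵀ + R = [23]
step 0: K = P̄·Hᵀ·S⁻¹ = [19/23; -9/23]
step 0: x' = x̄ + K·y = [3/23, 93/23]
step 0: P' = (I − K·H)·P̄ = [76/23 -36/23; -36/23 1253/23]
step 1: x̄ = F·x = [-99/23, -270/23]
step 1: P̄ = F·P·Fᵀ + Q = [1505/23 3195/23; 3195/23 12701/23]
step 1: y = z − H·x̄ = [76/23]
step 1: S = H·P̄·Hᵀ + R = [1597/23]
step 1: K = P̄·Hᵀ·S⁻¹ = [1505/1597; 3195/1597]
step 1: x' = x̄ + K·y = [-1901/1597, -8190/1597]
step 1: P' = (I − K·H)·P̄ = [6020/1597 12780/1597; 12780/1597 438064/1597]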